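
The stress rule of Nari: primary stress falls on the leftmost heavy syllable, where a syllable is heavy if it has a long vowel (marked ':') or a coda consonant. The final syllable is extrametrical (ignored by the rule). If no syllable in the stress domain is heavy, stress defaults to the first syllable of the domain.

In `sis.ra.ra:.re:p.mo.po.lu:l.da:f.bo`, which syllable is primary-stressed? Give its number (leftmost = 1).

1

The final syllable (9, bo) is extrametrical; the stress domain is syllables 1–8.
Weights: 1 sis H, 2 ra L, 3 ra: H, 4 re:p H, 5 mo L, 6 po L, 7 lu:l H, 8 da:f H.
Heavy syllables in the domain: 1, 3, 4, 7, 8. The leftmost is syllable 1 (sis).
Primary stress: syllable 1 → ˈsis.ra.ra:.re:p.mo.po.lu:l.da:f.bo.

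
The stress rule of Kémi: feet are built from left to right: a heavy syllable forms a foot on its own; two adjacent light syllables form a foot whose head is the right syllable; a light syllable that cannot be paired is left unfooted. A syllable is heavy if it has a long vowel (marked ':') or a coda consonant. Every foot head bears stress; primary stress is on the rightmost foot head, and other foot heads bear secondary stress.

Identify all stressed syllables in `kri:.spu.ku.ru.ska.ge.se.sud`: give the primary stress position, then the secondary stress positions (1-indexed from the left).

Weights: 1 kri: H, 2 spu L, 3 ku L, 4 ru L, 5 ska L, 6 ge L, 7 se L, 8 sud H.
Parse left to right (heavy = foot alone; LL = one foot; stranded L unfooted): (ˈkri:) (spu.ˈku) (ru.ˈska) (ge.ˈse) (ˈsud).
Foot heads: 1, 3, 5, 7, 8.
Primary stress on the rightmost head = syllable 8.
Secondary stress on 1, 3, 5, 7: ˌkri:.spu.ˌku.ru.ˌska.ge.ˌse.ˈsud.

primary 8, secondary 1, 3, 5, 7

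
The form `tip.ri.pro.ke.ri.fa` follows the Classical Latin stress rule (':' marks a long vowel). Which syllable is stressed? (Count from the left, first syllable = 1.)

Classical Latin: stress the penult if heavy (long vowel or closed), else the antepenult.
Weights: 4 ke L, 5 ri L, 6 fa L.
The penult (syllable 5, ri) is light, so stress falls on the antepenult (syllable 4, ke).
Stress on syllable 4: tip.ri.pro.ˈke.ri.fa.

4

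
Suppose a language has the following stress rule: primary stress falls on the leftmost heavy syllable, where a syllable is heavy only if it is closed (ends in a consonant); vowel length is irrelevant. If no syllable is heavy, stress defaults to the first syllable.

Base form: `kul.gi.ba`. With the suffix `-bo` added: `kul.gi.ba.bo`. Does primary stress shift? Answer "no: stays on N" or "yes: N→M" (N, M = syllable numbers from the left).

Base `kul.gi.ba` (3 syllables):
  Weights: 1 kul H, 2 gi L, 3 ba L.
  Heavy syllables in the domain: 1. The leftmost is syllable 1 (kul).
  → primary stress on syllable 1.
Suffixed `kul.gi.ba.bo` (4 syllables):
  Weights: 1 kul H, 2 gi L, 3 ba L, 4 bo L.
  Heavy syllables in the domain: 1. The leftmost is syllable 1 (kul).
  → primary stress on syllable 1.

no: stays on 1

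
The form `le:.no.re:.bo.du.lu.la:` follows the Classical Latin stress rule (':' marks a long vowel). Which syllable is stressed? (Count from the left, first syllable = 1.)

Classical Latin: stress the penult if heavy (long vowel or closed), else the antepenult.
Weights: 5 du L, 6 lu L, 7 la: H.
The penult (syllable 6, lu) is light, so stress falls on the antepenult (syllable 5, du).
Stress on syllable 5: le:.no.re:.bo.ˈdu.lu.la:.

5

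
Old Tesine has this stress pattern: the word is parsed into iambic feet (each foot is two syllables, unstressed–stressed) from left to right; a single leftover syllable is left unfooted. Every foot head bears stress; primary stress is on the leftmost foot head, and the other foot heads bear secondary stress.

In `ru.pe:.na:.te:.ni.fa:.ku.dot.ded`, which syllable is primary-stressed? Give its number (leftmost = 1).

Parse left to right into iambic (σˈσ) feet: (ru.ˈpe:) (na:.ˈte:) (ni.ˈfa:) (ku.ˈdot) ded. Syllable 9 is left unfooted.
Foot heads (stressed positions): 2, 4, 6, 8.
End Rule Leftmost: primary stress on the leftmost head = syllable 2.
Primary stress: syllable 2 → ru.ˈpe:.na:.te:.ni.fa:.ku.dot.ded.

2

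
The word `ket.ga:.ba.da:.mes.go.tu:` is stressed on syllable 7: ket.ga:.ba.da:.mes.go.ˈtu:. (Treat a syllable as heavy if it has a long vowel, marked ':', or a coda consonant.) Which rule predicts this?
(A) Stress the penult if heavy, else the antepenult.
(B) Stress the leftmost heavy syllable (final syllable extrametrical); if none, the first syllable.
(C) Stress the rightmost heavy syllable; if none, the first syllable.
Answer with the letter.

C

Rule A → syllable 5 (observed: 7).
Rule B → syllable 1 (observed: 7).
Rule C → syllable 7 ✓.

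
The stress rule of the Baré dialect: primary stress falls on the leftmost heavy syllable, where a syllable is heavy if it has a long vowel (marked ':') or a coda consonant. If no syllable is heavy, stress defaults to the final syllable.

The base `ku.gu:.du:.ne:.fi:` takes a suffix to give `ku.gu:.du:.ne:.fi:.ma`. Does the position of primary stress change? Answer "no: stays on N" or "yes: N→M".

Base `ku.gu:.du:.ne:.fi:` (5 syllables):
  Weights: 1 ku L, 2 gu: H, 3 du: H, 4 ne: H, 5 fi: H.
  Heavy syllables in the domain: 2, 3, 4, 5. The leftmost is syllable 2 (gu:).
  → primary stress on syllable 2.
Suffixed `ku.gu:.du:.ne:.fi:.ma` (6 syllables):
  Weights: 1 ku L, 2 gu: H, 3 du: H, 4 ne: H, 5 fi: H, 6 ma L.
  Heavy syllables in the domain: 2, 3, 4, 5. The leftmost is syllable 2 (gu:).
  → primary stress on syllable 2.

no: stays on 2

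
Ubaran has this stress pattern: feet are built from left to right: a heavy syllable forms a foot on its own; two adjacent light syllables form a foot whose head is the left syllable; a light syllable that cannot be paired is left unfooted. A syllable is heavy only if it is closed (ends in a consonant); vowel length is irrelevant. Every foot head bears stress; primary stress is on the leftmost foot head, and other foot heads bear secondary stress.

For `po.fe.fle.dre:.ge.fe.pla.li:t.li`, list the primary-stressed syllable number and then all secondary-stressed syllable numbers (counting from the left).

primary 1, secondary 3, 5, 8

Weights: 1 po L, 2 fe L, 3 fle L, 4 dre: L, 5 ge L, 6 fe L, 7 pla L, 8 li:t H, 9 li L.
Parse left to right (heavy = foot alone; LL = one foot; stranded L unfooted): (ˈpo.fe) (ˈfle.dre:) (ˈge.fe) pla (ˈli:t) li.
Foot heads: 1, 3, 5, 8.
Primary stress on the leftmost head = syllable 1.
Secondary stress on 3, 5, 8: ˈpo.fe.ˌfle.dre:.ˌge.fe.pla.ˌli:t.li.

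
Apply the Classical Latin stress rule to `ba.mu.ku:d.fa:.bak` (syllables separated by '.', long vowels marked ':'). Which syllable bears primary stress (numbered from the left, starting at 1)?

Classical Latin: stress the penult if heavy (long vowel or closed), else the antepenult.
Weights: 3 ku:d H, 4 fa: H, 5 bak H.
The penult (syllable 4, fa:) is heavy, so it takes stress.
Stress on syllable 4: ba.mu.ku:d.ˈfa:.bak.

4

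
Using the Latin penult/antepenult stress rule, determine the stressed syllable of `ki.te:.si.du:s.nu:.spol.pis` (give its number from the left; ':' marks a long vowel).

6

Classical Latin: stress the penult if heavy (long vowel or closed), else the antepenult.
Weights: 5 nu: H, 6 spol H, 7 pis H.
The penult (syllable 6, spol) is heavy, so it takes stress.
Stress on syllable 6: ki.te:.si.du:s.nu:.ˈspol.pis.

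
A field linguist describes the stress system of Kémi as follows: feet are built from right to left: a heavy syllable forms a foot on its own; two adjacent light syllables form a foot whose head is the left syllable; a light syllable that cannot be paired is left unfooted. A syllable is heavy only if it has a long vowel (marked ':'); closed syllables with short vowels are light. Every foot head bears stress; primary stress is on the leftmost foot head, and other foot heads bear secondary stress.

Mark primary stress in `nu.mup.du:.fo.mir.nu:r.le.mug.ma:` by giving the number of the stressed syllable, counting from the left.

Weights: 1 nu L, 2 mup L, 3 du: H, 4 fo L, 5 mir L, 6 nu:r H, 7 le L, 8 mug L, 9 ma: H.
Parse right to left (heavy = foot alone; LL = one foot; stranded L unfooted): (ˈnu.mup) (ˈdu:) (ˈfo.mir) (ˈnu:r) (ˈle.mug) (ˈma:).
Foot heads: 1, 3, 4, 6, 7, 9.
Primary stress on the leftmost head = syllable 1.
Primary stress: syllable 1 → ˈnu.mup.du:.fo.mir.nu:r.le.mug.ma:.

1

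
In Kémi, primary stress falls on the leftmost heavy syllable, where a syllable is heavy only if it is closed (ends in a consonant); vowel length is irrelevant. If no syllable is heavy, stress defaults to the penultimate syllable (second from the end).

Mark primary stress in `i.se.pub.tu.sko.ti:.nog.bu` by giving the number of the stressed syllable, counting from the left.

Weights: 1 i L, 2 se L, 3 pub H, 4 tu L, 5 sko L, 6 ti: L, 7 nog H, 8 bu L.
Heavy syllables in the domain: 3, 7. The leftmost is syllable 3 (pub).
Primary stress: syllable 3 → i.se.ˈpub.tu.sko.ti:.nog.bu.

3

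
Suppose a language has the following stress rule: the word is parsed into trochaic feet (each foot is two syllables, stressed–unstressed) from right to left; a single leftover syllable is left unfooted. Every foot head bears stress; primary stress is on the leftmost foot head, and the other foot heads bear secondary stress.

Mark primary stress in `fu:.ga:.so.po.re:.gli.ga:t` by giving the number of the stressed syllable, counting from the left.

Parse right to left into trochaic (ˈσσ) feet: fu: (ˈga:.so) (ˈpo.re:) (ˈgli.ga:t). Syllable 1 is left unfooted.
Foot heads (stressed positions): 2, 4, 6.
End Rule Leftmost: primary stress on the leftmost head = syllable 2.
Primary stress: syllable 2 → fu:.ˈga:.so.po.re:.gli.ga:t.

2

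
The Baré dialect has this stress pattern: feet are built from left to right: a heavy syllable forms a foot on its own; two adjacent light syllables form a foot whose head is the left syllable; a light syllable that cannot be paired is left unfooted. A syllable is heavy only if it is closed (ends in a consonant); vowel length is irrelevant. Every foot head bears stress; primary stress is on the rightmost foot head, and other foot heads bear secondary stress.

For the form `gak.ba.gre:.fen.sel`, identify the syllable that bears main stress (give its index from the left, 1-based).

Weights: 1 gak H, 2 ba L, 3 gre: L, 4 fen H, 5 sel H.
Parse left to right (heavy = foot alone; LL = one foot; stranded L unfooted): (ˈgak) (ˈba.gre:) (ˈfen) (ˈsel).
Foot heads: 1, 2, 4, 5.
Primary stress on the rightmost head = syllable 5.
Primary stress: syllable 5 → gak.ba.gre:.fen.ˈsel.

5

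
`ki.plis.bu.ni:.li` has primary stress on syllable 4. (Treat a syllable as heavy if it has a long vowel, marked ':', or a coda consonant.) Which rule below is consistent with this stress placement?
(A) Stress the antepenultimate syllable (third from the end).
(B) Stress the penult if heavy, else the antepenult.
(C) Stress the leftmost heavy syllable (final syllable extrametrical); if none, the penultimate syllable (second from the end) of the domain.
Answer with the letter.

Rule A → syllable 3 (observed: 4).
Rule B → syllable 4 ✓.
Rule C → syllable 2 (observed: 4).

B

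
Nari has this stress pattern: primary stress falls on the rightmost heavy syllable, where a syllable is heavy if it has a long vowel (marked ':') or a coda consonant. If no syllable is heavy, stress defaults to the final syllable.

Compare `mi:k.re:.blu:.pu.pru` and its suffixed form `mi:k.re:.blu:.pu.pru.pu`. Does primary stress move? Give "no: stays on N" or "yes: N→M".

no: stays on 3

Base `mi:k.re:.blu:.pu.pru` (5 syllables):
  Weights: 1 mi:k H, 2 re: H, 3 blu: H, 4 pu L, 5 pru L.
  Heavy syllables in the domain: 1, 2, 3. The rightmost is syllable 3 (blu:).
  → primary stress on syllable 3.
Suffixed `mi:k.re:.blu:.pu.pru.pu` (6 syllables):
  Weights: 1 mi:k H, 2 re: H, 3 blu: H, 4 pu L, 5 pru L, 6 pu L.
  Heavy syllables in the domain: 1, 2, 3. The rightmost is syllable 3 (blu:).
  → primary stress on syllable 3.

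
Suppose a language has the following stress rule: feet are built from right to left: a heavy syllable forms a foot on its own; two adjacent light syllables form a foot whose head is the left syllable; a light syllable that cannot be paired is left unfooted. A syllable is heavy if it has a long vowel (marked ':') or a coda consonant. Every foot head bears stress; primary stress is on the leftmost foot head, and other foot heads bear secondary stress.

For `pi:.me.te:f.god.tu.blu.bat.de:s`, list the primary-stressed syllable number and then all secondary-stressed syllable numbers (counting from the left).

primary 1, secondary 3, 4, 5, 7, 8

Weights: 1 pi: H, 2 me L, 3 te:f H, 4 god H, 5 tu L, 6 blu L, 7 bat H, 8 de:s H.
Parse right to left (heavy = foot alone; LL = one foot; stranded L unfooted): (ˈpi:) me (ˈte:f) (ˈgod) (ˈtu.blu) (ˈbat) (ˈde:s).
Foot heads: 1, 3, 4, 5, 7, 8.
Primary stress on the leftmost head = syllable 1.
Secondary stress on 3, 4, 5, 7, 8: ˈpi:.me.ˌte:f.ˌgod.ˌtu.blu.ˌbat.ˌde:s.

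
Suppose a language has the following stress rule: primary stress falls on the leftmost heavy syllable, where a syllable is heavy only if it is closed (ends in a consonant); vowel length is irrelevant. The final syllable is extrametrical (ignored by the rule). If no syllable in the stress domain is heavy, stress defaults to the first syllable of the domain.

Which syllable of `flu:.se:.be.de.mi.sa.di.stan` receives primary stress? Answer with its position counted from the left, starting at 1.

The final syllable (8, stan) is extrametrical; the stress domain is syllables 1–7.
Weights: 1 flu: L, 2 se: L, 3 be L, 4 de L, 5 mi L, 6 sa L, 7 di L.
No heavy syllable in the domain; default to the first syllable of the domain = syllable 1.
Primary stress: syllable 1 → ˈflu:.se:.be.de.mi.sa.di.stan.

1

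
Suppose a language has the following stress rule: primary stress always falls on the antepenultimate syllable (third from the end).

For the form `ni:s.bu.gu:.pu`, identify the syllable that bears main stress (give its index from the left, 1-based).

The word has 4 syllables; the antepenultimate syllable (third from the end) is syllable 2 (bu).
Primary stress: syllable 2 → ni:s.ˈbu.gu:.pu.

2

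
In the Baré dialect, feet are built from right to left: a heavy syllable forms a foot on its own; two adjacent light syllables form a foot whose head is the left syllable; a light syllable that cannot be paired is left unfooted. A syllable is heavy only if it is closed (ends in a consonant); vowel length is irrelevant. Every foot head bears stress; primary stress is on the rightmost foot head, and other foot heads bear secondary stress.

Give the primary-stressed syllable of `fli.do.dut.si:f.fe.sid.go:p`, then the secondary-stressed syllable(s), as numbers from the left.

primary 7, secondary 1, 3, 4, 6

Weights: 1 fli L, 2 do L, 3 dut H, 4 si:f H, 5 fe L, 6 sid H, 7 go:p H.
Parse right to left (heavy = foot alone; LL = one foot; stranded L unfooted): (ˈfli.do) (ˈdut) (ˈsi:f) fe (ˈsid) (ˈgo:p).
Foot heads: 1, 3, 4, 6, 7.
Primary stress on the rightmost head = syllable 7.
Secondary stress on 1, 3, 4, 6: ˌfli.do.ˌdut.ˌsi:f.fe.ˌsid.ˈgo:p.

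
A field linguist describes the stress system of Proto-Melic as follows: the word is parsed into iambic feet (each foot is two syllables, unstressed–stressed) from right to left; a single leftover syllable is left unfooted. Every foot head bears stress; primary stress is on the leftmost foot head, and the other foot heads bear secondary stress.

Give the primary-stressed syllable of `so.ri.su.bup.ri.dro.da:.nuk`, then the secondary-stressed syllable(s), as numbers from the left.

primary 2, secondary 4, 6, 8

Parse right to left into iambic (σˈσ) feet: (so.ˈri) (su.ˈbup) (ri.ˈdro) (da:.ˈnuk).
Foot heads (stressed positions): 2, 4, 6, 8.
End Rule Leftmost: primary stress on the leftmost head = syllable 2.
Secondary stress on 4, 6, 8: so.ˈri.su.ˌbup.ri.ˌdro.da:.ˌnuk.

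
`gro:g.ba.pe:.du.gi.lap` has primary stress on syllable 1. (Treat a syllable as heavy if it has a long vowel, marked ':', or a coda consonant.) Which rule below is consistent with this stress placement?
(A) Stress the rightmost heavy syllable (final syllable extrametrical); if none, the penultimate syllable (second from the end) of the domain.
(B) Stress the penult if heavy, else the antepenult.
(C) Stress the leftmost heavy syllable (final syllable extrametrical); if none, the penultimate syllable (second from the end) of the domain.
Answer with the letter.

C

Rule A → syllable 3 (observed: 1).
Rule B → syllable 4 (observed: 1).
Rule C → syllable 1 ✓.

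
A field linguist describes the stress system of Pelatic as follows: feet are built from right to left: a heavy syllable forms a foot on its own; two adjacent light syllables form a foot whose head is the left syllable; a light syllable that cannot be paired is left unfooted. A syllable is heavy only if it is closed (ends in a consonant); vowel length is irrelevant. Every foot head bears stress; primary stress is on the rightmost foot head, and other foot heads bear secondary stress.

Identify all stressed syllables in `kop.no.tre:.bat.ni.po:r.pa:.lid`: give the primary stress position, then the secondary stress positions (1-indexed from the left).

Weights: 1 kop H, 2 no L, 3 tre: L, 4 bat H, 5 ni L, 6 po:r H, 7 pa: L, 8 lid H.
Parse right to left (heavy = foot alone; LL = one foot; stranded L unfooted): (ˈkop) (ˈno.tre:) (ˈbat) ni (ˈpo:r) pa: (ˈlid).
Foot heads: 1, 2, 4, 6, 8.
Primary stress on the rightmost head = syllable 8.
Secondary stress on 1, 2, 4, 6: ˌkop.ˌno.tre:.ˌbat.ni.ˌpo:r.pa:.ˈlid.

primary 8, secondary 1, 2, 4, 6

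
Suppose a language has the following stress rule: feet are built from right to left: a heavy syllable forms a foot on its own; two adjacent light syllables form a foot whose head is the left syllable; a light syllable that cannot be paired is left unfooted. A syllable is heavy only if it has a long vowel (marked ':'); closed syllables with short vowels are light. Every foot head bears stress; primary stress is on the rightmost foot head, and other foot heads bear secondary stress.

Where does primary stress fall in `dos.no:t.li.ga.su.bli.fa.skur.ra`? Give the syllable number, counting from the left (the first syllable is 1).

Weights: 1 dos L, 2 no:t H, 3 li L, 4 ga L, 5 su L, 6 bli L, 7 fa L, 8 skur L, 9 ra L.
Parse right to left (heavy = foot alone; LL = one foot; stranded L unfooted): dos (ˈno:t) li (ˈga.su) (ˈbli.fa) (ˈskur.ra).
Foot heads: 2, 4, 6, 8.
Primary stress on the rightmost head = syllable 8.
Primary stress: syllable 8 → dos.no:t.li.ga.su.bli.fa.ˈskur.ra.

8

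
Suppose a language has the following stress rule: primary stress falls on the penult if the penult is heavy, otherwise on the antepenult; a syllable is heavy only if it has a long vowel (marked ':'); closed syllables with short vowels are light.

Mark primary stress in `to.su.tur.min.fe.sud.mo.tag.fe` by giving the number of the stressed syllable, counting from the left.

Weights: 7 mo L, 8 tag L, 9 fe L.
The penult (syllable 8, tag) is light, so stress falls on the antepenult (syllable 7, mo).
Primary stress: syllable 7 → to.su.tur.min.fe.sud.ˈmo.tag.fe.

7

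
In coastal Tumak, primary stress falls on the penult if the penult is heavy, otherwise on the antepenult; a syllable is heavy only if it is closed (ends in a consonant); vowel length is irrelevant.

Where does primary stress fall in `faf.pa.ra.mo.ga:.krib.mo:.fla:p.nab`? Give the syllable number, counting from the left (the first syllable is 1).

8

Weights: 7 mo: L, 8 fla:p H, 9 nab H.
The penult (syllable 8, fla:p) is heavy, so it takes stress.
Primary stress: syllable 8 → faf.pa.ra.mo.ga:.krib.mo:.ˈfla:p.nab.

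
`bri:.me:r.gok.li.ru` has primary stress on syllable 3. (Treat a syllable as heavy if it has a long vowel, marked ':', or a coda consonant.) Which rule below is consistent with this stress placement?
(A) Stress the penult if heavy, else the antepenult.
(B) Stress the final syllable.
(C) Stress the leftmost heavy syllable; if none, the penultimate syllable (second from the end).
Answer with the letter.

A

Rule A → syllable 3 ✓.
Rule B → syllable 5 (observed: 3).
Rule C → syllable 1 (observed: 3).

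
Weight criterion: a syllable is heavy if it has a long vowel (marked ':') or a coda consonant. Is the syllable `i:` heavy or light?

heavy

`i:`: long vowel, open (no coda). Long vowel → heavy.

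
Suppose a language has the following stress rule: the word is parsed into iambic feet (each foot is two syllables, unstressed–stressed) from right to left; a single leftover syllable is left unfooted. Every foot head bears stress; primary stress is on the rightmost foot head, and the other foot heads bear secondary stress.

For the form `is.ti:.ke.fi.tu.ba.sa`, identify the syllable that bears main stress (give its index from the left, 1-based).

7

Parse right to left into iambic (σˈσ) feet: is (ti:.ˈke) (fi.ˈtu) (ba.ˈsa). Syllable 1 is left unfooted.
Foot heads (stressed positions): 3, 5, 7.
End Rule Rightmost: primary stress on the rightmost head = syllable 7.
Primary stress: syllable 7 → is.ti:.ke.fi.tu.ba.ˈsa.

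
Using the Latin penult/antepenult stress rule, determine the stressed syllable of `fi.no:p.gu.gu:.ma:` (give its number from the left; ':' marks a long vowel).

4

Classical Latin: stress the penult if heavy (long vowel or closed), else the antepenult.
Weights: 3 gu L, 4 gu: H, 5 ma: H.
The penult (syllable 4, gu:) is heavy, so it takes stress.
Stress on syllable 4: fi.no:p.gu.ˈgu:.ma:.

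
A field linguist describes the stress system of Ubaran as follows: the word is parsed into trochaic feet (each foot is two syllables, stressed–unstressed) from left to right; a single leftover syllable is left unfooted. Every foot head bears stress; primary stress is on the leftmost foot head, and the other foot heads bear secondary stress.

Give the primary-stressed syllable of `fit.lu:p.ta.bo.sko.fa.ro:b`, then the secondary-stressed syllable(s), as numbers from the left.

Parse left to right into trochaic (ˈσσ) feet: (ˈfit.lu:p) (ˈta.bo) (ˈsko.fa) ro:b. Syllable 7 is left unfooted.
Foot heads (stressed positions): 1, 3, 5.
End Rule Leftmost: primary stress on the leftmost head = syllable 1.
Secondary stress on 3, 5: ˈfit.lu:p.ˌta.bo.ˌsko.fa.ro:b.

primary 1, secondary 3, 5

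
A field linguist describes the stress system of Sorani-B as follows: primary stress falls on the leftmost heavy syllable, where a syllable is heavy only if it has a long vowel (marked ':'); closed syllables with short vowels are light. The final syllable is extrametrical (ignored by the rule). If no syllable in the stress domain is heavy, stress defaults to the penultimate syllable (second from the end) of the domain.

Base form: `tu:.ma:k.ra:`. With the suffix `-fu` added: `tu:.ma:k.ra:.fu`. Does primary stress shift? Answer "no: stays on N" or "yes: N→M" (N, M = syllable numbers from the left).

Base `tu:.ma:k.ra:` (3 syllables):
  The final syllable (3, ra:) is extrametrical; the stress domain is syllables 1–2.
  Weights: 1 tu: H, 2 ma:k H.
  Heavy syllables in the domain: 1, 2. The leftmost is syllable 1 (tu:).
  → primary stress on syllable 1.
Suffixed `tu:.ma:k.ra:.fu` (4 syllables):
  The final syllable (4, fu) is extrametrical; the stress domain is syllables 1–3.
  Weights: 1 tu: H, 2 ma:k H, 3 ra: H.
  Heavy syllables in the domain: 1, 2, 3. The leftmost is syllable 1 (tu:).
  → primary stress on syllable 1.

no: stays on 1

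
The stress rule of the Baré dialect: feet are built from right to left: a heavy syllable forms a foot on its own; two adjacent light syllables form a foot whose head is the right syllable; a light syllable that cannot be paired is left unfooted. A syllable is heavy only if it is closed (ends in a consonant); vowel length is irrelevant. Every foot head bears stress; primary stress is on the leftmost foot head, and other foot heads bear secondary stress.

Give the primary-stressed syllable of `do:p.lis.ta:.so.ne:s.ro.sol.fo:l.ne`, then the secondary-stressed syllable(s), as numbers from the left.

primary 1, secondary 2, 4, 5, 7, 8

Weights: 1 do:p H, 2 lis H, 3 ta: L, 4 so L, 5 ne:s H, 6 ro L, 7 sol H, 8 fo:l H, 9 ne L.
Parse right to left (heavy = foot alone; LL = one foot; stranded L unfooted): (ˈdo:p) (ˈlis) (ta:.ˈso) (ˈne:s) ro (ˈsol) (ˈfo:l) ne.
Foot heads: 1, 2, 4, 5, 7, 8.
Primary stress on the leftmost head = syllable 1.
Secondary stress on 2, 4, 5, 7, 8: ˈdo:p.ˌlis.ta:.ˌso.ˌne:s.ro.ˌsol.ˌfo:l.ne.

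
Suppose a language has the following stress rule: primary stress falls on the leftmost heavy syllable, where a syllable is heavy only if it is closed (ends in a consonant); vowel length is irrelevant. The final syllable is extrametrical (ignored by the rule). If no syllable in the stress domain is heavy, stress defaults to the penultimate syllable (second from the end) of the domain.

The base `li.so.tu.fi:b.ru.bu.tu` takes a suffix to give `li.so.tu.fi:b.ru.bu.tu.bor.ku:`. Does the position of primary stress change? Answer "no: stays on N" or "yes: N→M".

Base `li.so.tu.fi:b.ru.bu.tu` (7 syllables):
  The final syllable (7, tu) is extrametrical; the stress domain is syllables 1–6.
  Weights: 1 li L, 2 so L, 3 tu L, 4 fi:b H, 5 ru L, 6 bu L.
  Heavy syllables in the domain: 4. The leftmost is syllable 4 (fi:b).
  → primary stress on syllable 4.
Suffixed `li.so.tu.fi:b.ru.bu.tu.bor.ku:` (9 syllables):
  The final syllable (9, ku:) is extrametrical; the stress domain is syllables 1–8.
  Weights: 1 li L, 2 so L, 3 tu L, 4 fi:b H, 5 ru L, 6 bu L, 7 tu L, 8 bor H.
  Heavy syllables in the domain: 4, 8. The leftmost is syllable 4 (fi:b).
  → primary stress on syllable 4.

no: stays on 4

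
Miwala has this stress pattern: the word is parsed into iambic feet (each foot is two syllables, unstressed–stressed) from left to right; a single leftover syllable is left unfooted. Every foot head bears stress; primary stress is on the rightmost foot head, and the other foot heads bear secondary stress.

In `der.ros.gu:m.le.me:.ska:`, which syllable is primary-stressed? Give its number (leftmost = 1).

Parse left to right into iambic (σˈσ) feet: (der.ˈros) (gu:m.ˈle) (me:.ˈska:).
Foot heads (stressed positions): 2, 4, 6.
End Rule Rightmost: primary stress on the rightmost head = syllable 6.
Primary stress: syllable 6 → der.ros.gu:m.le.me:.ˈska:.

6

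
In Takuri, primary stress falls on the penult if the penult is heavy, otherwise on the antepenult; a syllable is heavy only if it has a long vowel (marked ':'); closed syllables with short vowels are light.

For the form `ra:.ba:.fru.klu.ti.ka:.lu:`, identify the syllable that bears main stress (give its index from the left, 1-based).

6

Weights: 5 ti L, 6 ka: H, 7 lu: H.
The penult (syllable 6, ka:) is heavy, so it takes stress.
Primary stress: syllable 6 → ra:.ba:.fru.klu.ti.ˈka:.lu:.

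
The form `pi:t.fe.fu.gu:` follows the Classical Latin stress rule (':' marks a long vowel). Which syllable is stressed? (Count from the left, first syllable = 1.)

Classical Latin: stress the penult if heavy (long vowel or closed), else the antepenult.
Weights: 2 fe L, 3 fu L, 4 gu: H.
The penult (syllable 3, fu) is light, so stress falls on the antepenult (syllable 2, fe).
Stress on syllable 2: pi:t.ˈfe.fu.gu:.

2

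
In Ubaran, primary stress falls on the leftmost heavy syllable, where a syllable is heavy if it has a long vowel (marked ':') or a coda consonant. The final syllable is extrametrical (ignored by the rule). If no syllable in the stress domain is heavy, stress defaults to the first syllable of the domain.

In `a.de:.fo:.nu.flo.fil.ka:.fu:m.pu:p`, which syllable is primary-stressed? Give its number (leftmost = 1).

The final syllable (9, pu:p) is extrametrical; the stress domain is syllables 1–8.
Weights: 1 a L, 2 de: H, 3 fo: H, 4 nu L, 5 flo L, 6 fil H, 7 ka: H, 8 fu:m H.
Heavy syllables in the domain: 2, 3, 6, 7, 8. The leftmost is syllable 2 (de:).
Primary stress: syllable 2 → a.ˈde:.fo:.nu.flo.fil.ka:.fu:m.pu:p.

2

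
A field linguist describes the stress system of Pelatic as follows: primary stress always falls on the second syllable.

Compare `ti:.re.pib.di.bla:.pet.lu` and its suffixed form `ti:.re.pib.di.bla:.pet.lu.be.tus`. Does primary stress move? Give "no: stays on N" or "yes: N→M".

Base `ti:.re.pib.di.bla:.pet.lu` (7 syllables):
  The word has 7 syllables; the second syllable is syllable 2 (re).
  → primary stress on syllable 2.
Suffixed `ti:.re.pib.di.bla:.pet.lu.be.tus` (9 syllables):
  The word has 9 syllables; the second syllable is syllable 2 (re).
  → primary stress on syllable 2.

no: stays on 2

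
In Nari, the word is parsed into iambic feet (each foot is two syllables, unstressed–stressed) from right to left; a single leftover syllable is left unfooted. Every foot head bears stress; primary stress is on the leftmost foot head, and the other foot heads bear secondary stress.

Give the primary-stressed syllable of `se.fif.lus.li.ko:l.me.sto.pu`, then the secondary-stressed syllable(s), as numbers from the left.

primary 2, secondary 4, 6, 8

Parse right to left into iambic (σˈσ) feet: (se.ˈfif) (lus.ˈli) (ko:l.ˈme) (sto.ˈpu).
Foot heads (stressed positions): 2, 4, 6, 8.
End Rule Leftmost: primary stress on the leftmost head = syllable 2.
Secondary stress on 4, 6, 8: se.ˈfif.lus.ˌli.ko:l.ˌme.sto.ˌpu.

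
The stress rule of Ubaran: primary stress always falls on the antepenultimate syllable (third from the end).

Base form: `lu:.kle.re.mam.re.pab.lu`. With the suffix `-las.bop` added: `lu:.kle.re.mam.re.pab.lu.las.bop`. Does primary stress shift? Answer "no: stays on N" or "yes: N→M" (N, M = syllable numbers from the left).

yes: 5→7

Base `lu:.kle.re.mam.re.pab.lu` (7 syllables):
  The word has 7 syllables; the antepenultimate syllable (third from the end) is syllable 5 (re).
  → primary stress on syllable 5.
Suffixed `lu:.kle.re.mam.re.pab.lu.las.bop` (9 syllables):
  The word has 9 syllables; the antepenultimate syllable (third from the end) is syllable 7 (lu).
  → primary stress on syllable 7.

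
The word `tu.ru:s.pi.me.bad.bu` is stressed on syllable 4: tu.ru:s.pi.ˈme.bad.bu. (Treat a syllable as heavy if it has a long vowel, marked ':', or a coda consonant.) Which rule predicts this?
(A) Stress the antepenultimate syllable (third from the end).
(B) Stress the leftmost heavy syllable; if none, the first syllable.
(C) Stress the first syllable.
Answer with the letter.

A

Rule A → syllable 4 ✓.
Rule B → syllable 2 (observed: 4).
Rule C → syllable 1 (observed: 4).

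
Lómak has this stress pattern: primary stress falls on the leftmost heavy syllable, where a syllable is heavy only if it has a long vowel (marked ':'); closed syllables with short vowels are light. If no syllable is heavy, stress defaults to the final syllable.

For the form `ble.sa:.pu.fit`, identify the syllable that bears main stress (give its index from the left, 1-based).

Weights: 1 ble L, 2 sa: H, 3 pu L, 4 fit L.
Heavy syllables in the domain: 2. The leftmost is syllable 2 (sa:).
Primary stress: syllable 2 → ble.ˈsa:.pu.fit.

2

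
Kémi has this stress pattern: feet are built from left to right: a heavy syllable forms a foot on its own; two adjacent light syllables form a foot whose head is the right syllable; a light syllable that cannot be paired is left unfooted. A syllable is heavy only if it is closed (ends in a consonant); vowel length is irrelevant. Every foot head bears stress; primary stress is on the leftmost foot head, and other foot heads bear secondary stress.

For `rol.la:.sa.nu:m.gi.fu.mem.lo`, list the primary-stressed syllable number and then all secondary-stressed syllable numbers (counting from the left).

Weights: 1 rol H, 2 la: L, 3 sa L, 4 nu:m H, 5 gi L, 6 fu L, 7 mem H, 8 lo L.
Parse left to right (heavy = foot alone; LL = one foot; stranded L unfooted): (ˈrol) (la:.ˈsa) (ˈnu:m) (gi.ˈfu) (ˈmem) lo.
Foot heads: 1, 3, 4, 6, 7.
Primary stress on the leftmost head = syllable 1.
Secondary stress on 3, 4, 6, 7: ˈrol.la:.ˌsa.ˌnu:m.gi.ˌfu.ˌmem.lo.

primary 1, secondary 3, 4, 6, 7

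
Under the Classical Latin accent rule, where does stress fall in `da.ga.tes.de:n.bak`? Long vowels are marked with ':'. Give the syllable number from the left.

Classical Latin: stress the penult if heavy (long vowel or closed), else the antepenult.
Weights: 3 tes H, 4 de:n H, 5 bak H.
The penult (syllable 4, de:n) is heavy, so it takes stress.
Stress on syllable 4: da.ga.tes.ˈde:n.bak.

4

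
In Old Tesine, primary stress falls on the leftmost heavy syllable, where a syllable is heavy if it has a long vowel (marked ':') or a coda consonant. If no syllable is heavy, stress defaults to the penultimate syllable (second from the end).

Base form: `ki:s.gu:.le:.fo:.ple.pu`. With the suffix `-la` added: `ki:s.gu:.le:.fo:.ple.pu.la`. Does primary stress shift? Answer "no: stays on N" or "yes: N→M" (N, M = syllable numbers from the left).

Base `ki:s.gu:.le:.fo:.ple.pu` (6 syllables):
  Weights: 1 ki:s H, 2 gu: H, 3 le: H, 4 fo: H, 5 ple L, 6 pu L.
  Heavy syllables in the domain: 1, 2, 3, 4. The leftmost is syllable 1 (ki:s).
  → primary stress on syllable 1.
Suffixed `ki:s.gu:.le:.fo:.ple.pu.la` (7 syllables):
  Weights: 1 ki:s H, 2 gu: H, 3 le: H, 4 fo: H, 5 ple L, 6 pu L, 7 la L.
  Heavy syllables in the domain: 1, 2, 3, 4. The leftmost is syllable 1 (ki:s).
  → primary stress on syllable 1.

no: stays on 1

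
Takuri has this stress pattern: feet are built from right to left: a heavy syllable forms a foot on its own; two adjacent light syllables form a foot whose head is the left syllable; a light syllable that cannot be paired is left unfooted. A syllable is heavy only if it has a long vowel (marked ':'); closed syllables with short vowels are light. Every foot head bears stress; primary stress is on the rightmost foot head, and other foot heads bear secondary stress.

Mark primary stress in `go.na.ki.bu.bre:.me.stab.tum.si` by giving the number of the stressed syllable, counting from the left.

Weights: 1 go L, 2 na L, 3 ki L, 4 bu L, 5 bre: H, 6 me L, 7 stab L, 8 tum L, 9 si L.
Parse right to left (heavy = foot alone; LL = one foot; stranded L unfooted): (ˈgo.na) (ˈki.bu) (ˈbre:) (ˈme.stab) (ˈtum.si).
Foot heads: 1, 3, 5, 6, 8.
Primary stress on the rightmost head = syllable 8.
Primary stress: syllable 8 → go.na.ki.bu.bre:.me.stab.ˈtum.si.

8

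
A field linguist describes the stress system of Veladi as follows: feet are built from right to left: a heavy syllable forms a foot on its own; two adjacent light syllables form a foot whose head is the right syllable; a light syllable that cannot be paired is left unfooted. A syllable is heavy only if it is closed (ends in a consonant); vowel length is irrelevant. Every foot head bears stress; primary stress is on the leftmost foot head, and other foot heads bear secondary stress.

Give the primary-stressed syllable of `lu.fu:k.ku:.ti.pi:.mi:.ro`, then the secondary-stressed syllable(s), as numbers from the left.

primary 2, secondary 5, 7

Weights: 1 lu L, 2 fu:k H, 3 ku: L, 4 ti L, 5 pi: L, 6 mi: L, 7 ro L.
Parse right to left (heavy = foot alone; LL = one foot; stranded L unfooted): lu (ˈfu:k) ku: (ti.ˈpi:) (mi:.ˈro).
Foot heads: 2, 5, 7.
Primary stress on the leftmost head = syllable 2.
Secondary stress on 5, 7: lu.ˈfu:k.ku:.ti.ˌpi:.mi:.ˌro.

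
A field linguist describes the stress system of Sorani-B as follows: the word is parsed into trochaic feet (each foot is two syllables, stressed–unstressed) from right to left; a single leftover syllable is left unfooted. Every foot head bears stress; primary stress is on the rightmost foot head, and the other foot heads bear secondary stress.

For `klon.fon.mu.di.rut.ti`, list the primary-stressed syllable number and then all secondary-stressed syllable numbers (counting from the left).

primary 5, secondary 1, 3

Parse right to left into trochaic (ˈσσ) feet: (ˈklon.fon) (ˈmu.di) (ˈrut.ti).
Foot heads (stressed positions): 1, 3, 5.
End Rule Rightmost: primary stress on the rightmost head = syllable 5.
Secondary stress on 1, 3: ˌklon.fon.ˌmu.di.ˈrut.ti.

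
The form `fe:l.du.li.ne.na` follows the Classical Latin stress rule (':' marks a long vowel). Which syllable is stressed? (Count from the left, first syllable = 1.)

Classical Latin: stress the penult if heavy (long vowel or closed), else the antepenult.
Weights: 3 li L, 4 ne L, 5 na L.
The penult (syllable 4, ne) is light, so stress falls on the antepenult (syllable 3, li).
Stress on syllable 3: fe:l.du.ˈli.ne.na.

3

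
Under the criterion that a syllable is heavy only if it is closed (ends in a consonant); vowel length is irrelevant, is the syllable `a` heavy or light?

light

`a`: short vowel, open (no coda). Open (no coda) → light.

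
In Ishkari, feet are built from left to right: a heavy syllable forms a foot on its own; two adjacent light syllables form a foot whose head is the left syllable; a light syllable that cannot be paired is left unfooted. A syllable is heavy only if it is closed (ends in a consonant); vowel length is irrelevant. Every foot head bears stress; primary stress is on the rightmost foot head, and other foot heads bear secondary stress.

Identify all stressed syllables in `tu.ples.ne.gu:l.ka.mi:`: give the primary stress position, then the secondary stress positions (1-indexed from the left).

primary 5, secondary 2, 4

Weights: 1 tu L, 2 ples H, 3 ne L, 4 gu:l H, 5 ka L, 6 mi: L.
Parse left to right (heavy = foot alone; LL = one foot; stranded L unfooted): tu (ˈples) ne (ˈgu:l) (ˈka.mi:).
Foot heads: 2, 4, 5.
Primary stress on the rightmost head = syllable 5.
Secondary stress on 2, 4: tu.ˌples.ne.ˌgu:l.ˈka.mi:.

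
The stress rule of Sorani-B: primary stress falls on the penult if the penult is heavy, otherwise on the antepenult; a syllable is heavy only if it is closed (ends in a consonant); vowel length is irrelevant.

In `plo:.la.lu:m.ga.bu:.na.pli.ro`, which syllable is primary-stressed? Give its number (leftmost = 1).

6

Weights: 6 na L, 7 pli L, 8 ro L.
The penult (syllable 7, pli) is light, so stress falls on the antepenult (syllable 6, na).
Primary stress: syllable 6 → plo:.la.lu:m.ga.bu:.ˈna.pli.ro.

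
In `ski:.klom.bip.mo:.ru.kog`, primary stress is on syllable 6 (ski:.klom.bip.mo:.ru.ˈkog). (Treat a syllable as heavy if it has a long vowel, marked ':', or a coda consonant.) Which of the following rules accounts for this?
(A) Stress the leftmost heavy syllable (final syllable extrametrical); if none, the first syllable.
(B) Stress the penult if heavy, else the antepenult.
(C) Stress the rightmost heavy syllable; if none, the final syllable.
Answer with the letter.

Rule A → syllable 1 (observed: 6).
Rule B → syllable 4 (observed: 6).
Rule C → syllable 6 ✓.

C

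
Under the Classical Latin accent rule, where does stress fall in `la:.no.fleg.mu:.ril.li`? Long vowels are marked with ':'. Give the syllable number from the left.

5

Classical Latin: stress the penult if heavy (long vowel or closed), else the antepenult.
Weights: 4 mu: H, 5 ril H, 6 li L.
The penult (syllable 5, ril) is heavy, so it takes stress.
Stress on syllable 5: la:.no.fleg.mu:.ˈril.li.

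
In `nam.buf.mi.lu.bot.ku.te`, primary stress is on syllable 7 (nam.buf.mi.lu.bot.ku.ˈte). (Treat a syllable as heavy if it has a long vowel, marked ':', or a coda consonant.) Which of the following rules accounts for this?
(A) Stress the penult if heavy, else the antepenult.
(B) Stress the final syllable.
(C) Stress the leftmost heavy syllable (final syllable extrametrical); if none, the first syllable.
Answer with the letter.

Rule A → syllable 5 (observed: 7).
Rule B → syllable 7 ✓.
Rule C → syllable 1 (observed: 7).

B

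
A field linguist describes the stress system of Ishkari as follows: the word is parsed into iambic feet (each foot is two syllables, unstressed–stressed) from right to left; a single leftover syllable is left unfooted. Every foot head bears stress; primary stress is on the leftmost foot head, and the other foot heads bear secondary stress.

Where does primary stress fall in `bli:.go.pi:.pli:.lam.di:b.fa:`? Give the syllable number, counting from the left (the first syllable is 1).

Parse right to left into iambic (σˈσ) feet: bli: (go.ˈpi:) (pli:.ˈlam) (di:b.ˈfa:). Syllable 1 is left unfooted.
Foot heads (stressed positions): 3, 5, 7.
End Rule Leftmost: primary stress on the leftmost head = syllable 3.
Primary stress: syllable 3 → bli:.go.ˈpi:.pli:.lam.di:b.fa:.

3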